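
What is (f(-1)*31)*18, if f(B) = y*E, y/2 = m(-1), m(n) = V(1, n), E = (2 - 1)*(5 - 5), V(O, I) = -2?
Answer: 0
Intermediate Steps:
E = 0 (E = 1*0 = 0)
m(n) = -2
y = -4 (y = 2*(-2) = -4)
f(B) = 0 (f(B) = -4*0 = 0)
(f(-1)*31)*18 = (0*31)*18 = 0*18 = 0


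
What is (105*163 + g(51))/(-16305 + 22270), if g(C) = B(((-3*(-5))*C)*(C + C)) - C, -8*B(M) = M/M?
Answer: 136511/47720 ≈ 2.8607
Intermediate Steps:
B(M) = -1/8 (B(M) = -M/(8*M) = -1/8*1 = -1/8)
g(C) = -1/8 - C
(105*163 + g(51))/(-16305 + 22270) = (105*163 + (-1/8 - 1*51))/(-16305 + 22270) = (17115 + (-1/8 - 51))/5965 = (17115 - 409/8)*(1/5965) = (136511/8)*(1/5965) = 136511/47720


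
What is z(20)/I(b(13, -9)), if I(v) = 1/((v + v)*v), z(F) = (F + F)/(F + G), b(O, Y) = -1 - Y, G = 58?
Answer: 2560/39 ≈ 65.641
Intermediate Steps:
z(F) = 2*F/(58 + F) (z(F) = (F + F)/(F + 58) = (2*F)/(58 + F) = 2*F/(58 + F))
I(v) = 1/(2*v²) (I(v) = 1/(((2*v))*v) = (1/(2*v))/v = 1/(2*v²))
z(20)/I(b(13, -9)) = (2*20/(58 + 20))/((1/(2*(-1 - 1*(-9))²))) = (2*20/78)/((1/(2*(-1 + 9)²))) = (2*20*(1/78))/(((½)/8²)) = 20/(39*(((½)*(1/64)))) = 20/(39*(1/128)) = (20/39)*128 = 2560/39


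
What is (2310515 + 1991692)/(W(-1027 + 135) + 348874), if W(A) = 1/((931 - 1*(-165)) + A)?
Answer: 877650228/71170297 ≈ 12.332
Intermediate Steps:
W(A) = 1/(1096 + A) (W(A) = 1/((931 + 165) + A) = 1/(1096 + A))
(2310515 + 1991692)/(W(-1027 + 135) + 348874) = (2310515 + 1991692)/(1/(1096 + (-1027 + 135)) + 348874) = 4302207/(1/(1096 - 892) + 348874) = 4302207/(1/204 + 348874) = 4302207/(71170297/204) = 4302207*(204/71170297) = 877650228/71170297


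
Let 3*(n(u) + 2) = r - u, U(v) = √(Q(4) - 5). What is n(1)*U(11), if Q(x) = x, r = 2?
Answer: -5*I/3 ≈ -1.6667*I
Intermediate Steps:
U(v) = I (U(v) = √(4 - 5) = √(-1) = I)
n(u) = -4/3 - u/3 (n(u) = -2 + (2 - u)/3 = -2 + (⅔ - u/3) = -4/3 - u/3)
n(1)*U(11) = (-4/3 - ⅓*1)*I = (-4/3 - ⅓)*I = -5*I/3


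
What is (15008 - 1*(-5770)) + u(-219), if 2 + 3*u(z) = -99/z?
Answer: 4550269/219 ≈ 20777.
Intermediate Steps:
u(z) = -⅔ - 33/z (u(z) = -⅔ + (-99/z)/3 = -⅔ - 33/z)
(15008 - 1*(-5770)) + u(-219) = (15008 - 1*(-5770)) + (-⅔ - 33/(-219)) = (15008 + 5770) + (-⅔ - 33*(-1/219)) = 20778 + (-⅔ + 11/73) = 20778 - 113/219 = 4550269/219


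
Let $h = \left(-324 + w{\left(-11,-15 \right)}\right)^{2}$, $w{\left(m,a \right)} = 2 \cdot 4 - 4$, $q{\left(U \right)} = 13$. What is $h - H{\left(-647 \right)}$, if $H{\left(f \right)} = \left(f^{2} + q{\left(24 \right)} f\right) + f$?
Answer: $-307151$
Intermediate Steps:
$w{\left(m,a \right)} = 4$ ($w{\left(m,a \right)} = 8 - 4 = 4$)
$H{\left(f \right)} = f^{2} + 14 f$ ($H{\left(f \right)} = \left(f^{2} + 13 f\right) + f = f^{2} + 14 f$)
$h = 102400$ ($h = \left(-324 + 4\right)^{2} = \left(-320\right)^{2} = 102400$)
$h - H{\left(-647 \right)} = 102400 - - 647 \left(14 - 647\right) = 102400 - \left(-647\right) \left(-633\right) = 102400 - 409551 = -307151$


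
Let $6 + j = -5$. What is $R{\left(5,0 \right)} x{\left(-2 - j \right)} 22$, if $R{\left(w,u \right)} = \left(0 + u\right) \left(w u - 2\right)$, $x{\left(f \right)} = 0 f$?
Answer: $0$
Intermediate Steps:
$j = -11$ ($j = -6 - 5 = -11$)
$x{\left(f \right)} = 0$
$R{\left(w,u \right)} = u \left(-2 + u w\right)$ ($R{\left(w,u \right)} = u \left(u w - 2\right) = u \left(-2 + u w\right)$)
$R{\left(5,0 \right)} x{\left(-2 - j \right)} 22 = 0 \left(-2 + 0 \cdot 5\right) 0 \cdot 22 = 0 \left(-2 + 0\right) 0 \cdot 22 = 0 \left(-2\right) 0 \cdot 22 = 0 \cdot 0 \cdot 22 = 0 \cdot 22 = 0$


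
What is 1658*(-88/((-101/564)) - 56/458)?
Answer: 18839688200/23129 ≈ 8.1455e+5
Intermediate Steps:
1658*(-88/((-101/564)) - 56/458) = 1658*(-88/((-101*1/564)) - 56*1/458) = 1658*(-88/(-101/564) - 28/229) = 1658*(-88*(-564/101) - 28/229) = 1658*(49632/101 - 28/229) = 1658*(11362900/23129) = 18839688200/23129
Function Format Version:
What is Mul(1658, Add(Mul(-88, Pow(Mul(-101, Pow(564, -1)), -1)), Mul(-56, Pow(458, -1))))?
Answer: Rational(18839688200, 23129) ≈ 8.1455e+5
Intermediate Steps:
Mul(1658, Add(Mul(-88, Pow(Mul(-101, Pow(564, -1)), -1)), Mul(-56, Pow(458, -1)))) = Mul(1658, Add(Mul(-88, Pow(Mul(-101, Rational(1, 564)), -1)), Mul(-56, Rational(1, 458)))) = Mul(1658, Add(Mul(-88, Pow(Rational(-101, 564), -1)), Rational(-28, 229))) = Mul(1658, Add(Mul(-88, Rational(-564, 101)), Rational(-28, 229))) = Mul(1658, Add(Rational(49632, 101), Rational(-28, 229))) = Mul(1658, Rational(11362900, 23129)) = Rational(18839688200, 23129)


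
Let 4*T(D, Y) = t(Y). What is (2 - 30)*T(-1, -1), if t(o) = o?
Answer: 7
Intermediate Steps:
T(D, Y) = Y/4
(2 - 30)*T(-1, -1) = (2 - 30)*((1/4)*(-1)) = -28*(-1/4) = 7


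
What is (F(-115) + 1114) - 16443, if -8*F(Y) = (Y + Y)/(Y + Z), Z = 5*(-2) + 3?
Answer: -7480667/488 ≈ -15329.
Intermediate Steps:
Z = -7 (Z = -10 + 3 = -7)
F(Y) = -Y/(4*(-7 + Y)) (F(Y) = -(Y + Y)/(8*(Y - 7)) = -2*Y/(8*(-7 + Y)) = -Y/(4*(-7 + Y)))
(F(-115) + 1114) - 16443 = (-1*(-115)/(-28 + 4*(-115)) + 1114) - 16443 = (-1*(-115)/(-28 - 460) + 1114) - 16443 = (-1*(-115)/(-488) + 1114) - 16443 = (-1*(-115)*(-1/488) + 1114) - 16443 = (-115/488 + 1114) - 16443 = 543517/488 - 16443 = -7480667/488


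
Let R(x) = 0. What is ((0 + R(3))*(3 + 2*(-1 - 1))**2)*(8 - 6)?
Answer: 0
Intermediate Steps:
((0 + R(3))*(3 + 2*(-1 - 1))**2)*(8 - 6) = ((0 + 0)*(3 + 2*(-1 - 1))**2)*(8 - 6) = (0*(3 + 2*(-2))**2)*2 = (0*(3 - 4)**2)*2 = (0*(-1)**2)*2 = (0*1)*2 = 0*2 = 0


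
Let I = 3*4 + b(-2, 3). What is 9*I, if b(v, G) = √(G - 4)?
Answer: 108 + 9*I ≈ 108.0 + 9.0*I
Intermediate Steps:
b(v, G) = √(-4 + G)
I = 12 + I (I = 3*4 + √(-4 + 3) = 12 + √(-1) = 12 + I ≈ 12.0 + 1.0*I)
9*I = 9*(12 + I) = 108 + 9*I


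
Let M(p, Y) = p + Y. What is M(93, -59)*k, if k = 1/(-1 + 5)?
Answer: 17/2 ≈ 8.5000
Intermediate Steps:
M(p, Y) = Y + p
k = ¼ (k = 1/4 = ¼ ≈ 0.25000)
M(93, -59)*k = (-59 + 93)*(¼) = 34*(¼) = 17/2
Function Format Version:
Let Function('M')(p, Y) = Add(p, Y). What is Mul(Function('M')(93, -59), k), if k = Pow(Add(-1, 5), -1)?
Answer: Rational(17, 2) ≈ 8.5000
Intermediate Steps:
Function('M')(p, Y) = Add(Y, p)
k = Rational(1, 4) (k = Pow(4, -1) = Rational(1, 4) ≈ 0.25000)
Mul(Function('M')(93, -59), k) = Mul(Add(-59, 93), Rational(1, 4)) = Mul(34, Rational(1, 4)) = Rational(17, 2)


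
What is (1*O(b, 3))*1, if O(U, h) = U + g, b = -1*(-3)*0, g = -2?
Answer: -2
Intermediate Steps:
b = 0 (b = 3*0 = 0)
O(U, h) = -2 + U (O(U, h) = U - 2 = -2 + U)
(1*O(b, 3))*1 = (1*(-2 + 0))*1 = (1*(-2))*1 = -2*1 = -2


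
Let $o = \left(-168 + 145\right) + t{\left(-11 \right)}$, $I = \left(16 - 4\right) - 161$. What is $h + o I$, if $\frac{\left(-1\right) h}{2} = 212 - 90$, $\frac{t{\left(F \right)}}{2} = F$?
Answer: $6461$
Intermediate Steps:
$t{\left(F \right)} = 2 F$
$I = -149$ ($I = \left(16 - 4\right) - 161 = 12 - 161 = -149$)
$o = -45$ ($o = \left(-168 + 145\right) + 2 \left(-11\right) = -23 - 22 = -45$)
$h = -244$ ($h = - 2 \left(212 - 90\right) = \left(-2\right) 122 = -244$)
$h + o I = -244 - -6705 = -244 + 6705 = 6461$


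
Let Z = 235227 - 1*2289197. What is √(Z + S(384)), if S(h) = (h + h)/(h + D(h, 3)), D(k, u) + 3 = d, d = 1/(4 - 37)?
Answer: I*√20290017978482/3143 ≈ 1433.2*I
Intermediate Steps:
d = -1/33 (d = 1/(-33) = -1/33 ≈ -0.030303)
Z = -2053970 (Z = 235227 - 2289197 = -2053970)
D(k, u) = -100/33 (D(k, u) = -3 - 1/33 = -100/33)
S(h) = 2*h/(-100/33 + h) (S(h) = (h + h)/(h - 100/33) = (2*h)/(-100/33 + h) = 2*h/(-100/33 + h))
√(Z + S(384)) = √(-2053970 + 66*384/(-100 + 33*384)) = √(-2053970 + 66*384/(-100 + 12672)) = √(-2053970 + 66*384/12572) = √(-2053970 + 66*384*(1/12572)) = √(-2053970 + 6336/3143) = √(-6455621374/3143) = I*√20290017978482/3143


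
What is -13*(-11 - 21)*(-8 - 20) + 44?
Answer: -11604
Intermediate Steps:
-13*(-11 - 21)*(-8 - 20) + 44 = -(-416)*(-28) + 44 = -13*896 + 44 = -11648 + 44 = -11604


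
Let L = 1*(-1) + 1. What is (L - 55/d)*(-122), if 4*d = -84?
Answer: -6710/21 ≈ -319.52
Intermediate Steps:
L = 0 (L = -1 + 1 = 0)
d = -21 (d = (¼)*(-84) = -21)
(L - 55/d)*(-122) = (0 - 55/(-21))*(-122) = (0 - 55*(-1/21))*(-122) = (0 + 55/21)*(-122) = (55/21)*(-122) = -6710/21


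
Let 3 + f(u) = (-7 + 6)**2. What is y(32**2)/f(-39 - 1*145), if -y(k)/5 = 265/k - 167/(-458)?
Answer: 730945/468992 ≈ 1.5585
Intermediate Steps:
f(u) = -2 (f(u) = -3 + (-7 + 6)**2 = -3 + (-1)**2 = -3 + 1 = -2)
y(k) = -835/458 - 1325/k (y(k) = -5*(265/k - 167/(-458)) = -5*(265/k - 167*(-1/458)) = -5*(265/k + 167/458) = -5*(167/458 + 265/k) = -835/458 - 1325/k)
y(32**2)/f(-39 - 1*145) = (-835/458 - 1325/(32**2))/(-2) = (-835/458 - 1325/1024)*(-1/2) = -730945/234496*(-1/2) = 730945/468992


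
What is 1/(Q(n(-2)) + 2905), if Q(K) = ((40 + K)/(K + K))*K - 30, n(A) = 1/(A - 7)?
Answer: 18/52109 ≈ 0.00034543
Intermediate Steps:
n(A) = 1/(-7 + A)
Q(K) = -10 + K/2 (Q(K) = ((40 + K)/((2*K)))*K - 30 = ((40 + K)*(1/(2*K)))*K - 30 = ((40 + K)/(2*K))*K - 30 = (20 + K/2) - 30 = -10 + K/2)
1/(Q(n(-2)) + 2905) = 1/((-10 + 1/(2*(-7 - 2))) + 2905) = 1/((-10 + (½)/(-9)) + 2905) = 1/((-10 + (½)*(-⅑)) + 2905) = 1/((-10 - 1/18) + 2905) = 1/(-181/18 + 2905) = 1/(52109/18) = 18/52109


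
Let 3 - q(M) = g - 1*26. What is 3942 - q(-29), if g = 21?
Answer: 3934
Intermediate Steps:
q(M) = 8 (q(M) = 3 - (21 - 1*26) = 3 - (21 - 26) = 3 - 1*(-5) = 3 + 5 = 8)
3942 - q(-29) = 3942 - 1*8 = 3942 - 8 = 3934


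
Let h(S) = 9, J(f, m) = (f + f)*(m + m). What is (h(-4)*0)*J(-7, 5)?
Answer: 0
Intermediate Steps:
J(f, m) = 4*f*m (J(f, m) = (2*f)*(2*m) = 4*f*m)
(h(-4)*0)*J(-7, 5) = (9*0)*(4*(-7)*5) = 0*(-140) = 0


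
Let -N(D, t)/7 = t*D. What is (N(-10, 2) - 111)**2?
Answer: 841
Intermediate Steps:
N(D, t) = -7*D*t (N(D, t) = -7*t*D = -7*D*t)
(N(-10, 2) - 111)**2 = (-7*(-10)*2 - 111)**2 = (140 - 111)**2 = 29**2 = 841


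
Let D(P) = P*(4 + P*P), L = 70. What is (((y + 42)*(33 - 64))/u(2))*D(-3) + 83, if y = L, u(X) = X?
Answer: 67787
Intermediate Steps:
y = 70
D(P) = P*(4 + P²)
(((y + 42)*(33 - 64))/u(2))*D(-3) + 83 = (((70 + 42)*(33 - 64))/2)*(-3*(4 + (-3)²)) + 83 = ((112*(-31))*(½))*(-3*(4 + 9)) + 83 = (-3472*½)*(-3*13) + 83 = -1736*(-39) + 83 = 67704 + 83 = 67787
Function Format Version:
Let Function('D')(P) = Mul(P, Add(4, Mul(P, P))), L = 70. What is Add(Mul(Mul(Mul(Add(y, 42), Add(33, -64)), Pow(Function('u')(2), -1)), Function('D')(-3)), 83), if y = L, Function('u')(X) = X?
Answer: 67787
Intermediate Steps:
y = 70
Function('D')(P) = Mul(P, Add(4, Pow(P, 2)))
Add(Mul(Mul(Mul(Add(y, 42), Add(33, -64)), Pow(Function('u')(2), -1)), Function('D')(-3)), 83) = Add(Mul(Mul(Mul(Add(70, 42), Add(33, -64)), Pow(2, -1)), Mul(-3, Add(4, Pow(-3, 2)))), 83) = Add(Mul(Mul(Mul(112, -31), Rational(1, 2)), Mul(-3, Add(4, 9))), 83) = Add(Mul(Mul(-3472, Rational(1, 2)), Mul(-3, 13)), 83) = Add(Mul(-1736, -39), 83) = Add(67704, 83) = 67787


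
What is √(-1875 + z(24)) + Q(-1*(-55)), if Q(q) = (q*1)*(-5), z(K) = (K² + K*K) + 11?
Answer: -275 + 2*I*√178 ≈ -275.0 + 26.683*I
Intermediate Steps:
z(K) = 11 + 2*K² (z(K) = (K² + K²) + 11 = 2*K² + 11 = 11 + 2*K²)
Q(q) = -5*q (Q(q) = q*(-5) = -5*q)
√(-1875 + z(24)) + Q(-1*(-55)) = √(-1875 + (11 + 2*24²)) - (-5)*(-55) = √(-1875 + (11 + 2*576)) - 5*55 = √(-1875 + (11 + 1152)) - 275 = √(-1875 + 1163) - 275 = √(-712) - 275 = 2*I*√178 - 275 = -275 + 2*I*√178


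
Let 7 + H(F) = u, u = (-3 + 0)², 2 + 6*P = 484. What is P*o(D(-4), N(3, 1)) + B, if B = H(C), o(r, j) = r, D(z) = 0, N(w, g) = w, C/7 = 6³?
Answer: 2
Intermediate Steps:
C = 1512 (C = 7*6³ = 7*216 = 1512)
P = 241/3 (P = -⅓ + (⅙)*484 = -⅓ + 242/3 = 241/3 ≈ 80.333)
u = 9 (u = (-3)² = 9)
H(F) = 2 (H(F) = -7 + 9 = 2)
B = 2
P*o(D(-4), N(3, 1)) + B = (241/3)*0 + 2 = 0 + 2 = 2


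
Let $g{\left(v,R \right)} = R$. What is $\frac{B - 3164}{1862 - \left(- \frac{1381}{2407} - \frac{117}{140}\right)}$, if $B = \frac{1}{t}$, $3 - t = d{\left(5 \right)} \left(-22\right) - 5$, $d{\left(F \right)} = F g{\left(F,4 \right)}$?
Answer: $- \frac{17059263485}{10046907504} \approx -1.698$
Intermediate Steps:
$d{\left(F \right)} = 4 F$ ($d{\left(F \right)} = F 4 = 4 F$)
$t = 448$ ($t = 3 - \left(4 \cdot 5 \left(-22\right) - 5\right) = 3 - \left(20 \left(-22\right) - 5\right) = 3 - \left(-440 - 5\right) = 3 - -445 = 3 + 445 = 448$)
$B = \frac{1}{448} \approx 0.0022321$
$\frac{B - 3164}{1862 - \left(- \frac{1381}{2407} - \frac{117}{140}\right)} = \frac{\frac{1}{448} - 3164}{1862 - \left(- \frac{1381}{2407} - \frac{117}{140}\right)} = - \frac{1417471}{448 \left(1862 - - \frac{474959}{336980}\right)} = - \frac{1417471}{448 \left(1862 + \left(\frac{117}{140} + \frac{1381}{2407}\right)\right)} = - \frac{1417471}{448 \left(1862 + \frac{474959}{336980}\right)} = - \frac{1417471}{448 \cdot \frac{627931719}{336980}} = \left(- \frac{1417471}{448}\right) \frac{336980}{627931719} = - \frac{17059263485}{10046907504}$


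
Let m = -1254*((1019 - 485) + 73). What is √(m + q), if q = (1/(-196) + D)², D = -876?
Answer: √238445761/196 ≈ 78.784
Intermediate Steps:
m = -761178 (m = -1254*(534 + 73) = -1254*607 = -761178)
q = 29479859809/38416 (q = (1/(-196) - 876)² = (-1/196 - 876)² = (-171697/196)² = 29479859809/38416 ≈ 7.6739e+5)
√(m + q) = √(-761178 + 29479859809/38416) = √(238445761/38416) = √238445761/196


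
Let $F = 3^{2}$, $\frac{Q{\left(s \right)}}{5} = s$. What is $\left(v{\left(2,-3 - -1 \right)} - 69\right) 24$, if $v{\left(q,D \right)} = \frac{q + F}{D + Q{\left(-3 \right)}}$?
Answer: $- \frac{28416}{17} \approx -1671.5$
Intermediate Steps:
$Q{\left(s \right)} = 5 s$
$F = 9$
$v{\left(q,D \right)} = \frac{9 + q}{-15 + D}$ ($v{\left(q,D \right)} = \frac{q + 9}{D + 5 \left(-3\right)} = \frac{9 + q}{D - 15} = \frac{9 + q}{-15 + D}$)
$\left(v{\left(2,-3 - -1 \right)} - 69\right) 24 = \left(\frac{9 + 2}{-15 - 2} - 69\right) 24 = \left(\frac{1}{-15 + \left(-3 + 1\right)} 11 - 69\right) 24 = \left(\frac{1}{-15 - 2} \cdot 11 - 69\right) 24 = \left(\frac{1}{-17} \cdot 11 - 69\right) 24 = \left(\left(- \frac{1}{17}\right) 11 - 69\right) 24 = \left(- \frac{11}{17} - 69\right) 24 = \left(- \frac{1184}{17}\right) 24 = - \frac{28416}{17}$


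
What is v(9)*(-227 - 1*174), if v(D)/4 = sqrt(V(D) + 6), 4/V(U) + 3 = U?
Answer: -3208*sqrt(15)/3 ≈ -4141.5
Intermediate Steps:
V(U) = 4/(-3 + U)
v(D) = 4*sqrt(6 + 4/(-3 + D)) (v(D) = 4*sqrt(4/(-3 + D) + 6) = 4*sqrt(6 + 4/(-3 + D)))
v(9)*(-227 - 1*174) = (4*sqrt(2)*sqrt((-7 + 3*9)/(-3 + 9)))*(-227 - 1*174) = (4*sqrt(2)*sqrt((-7 + 27)/6))*(-227 - 174) = (4*sqrt(2)*sqrt((1/6)*20))*(-401) = (4*sqrt(2)*sqrt(10/3))*(-401) = (4*sqrt(2)*(sqrt(30)/3))*(-401) = (8*sqrt(15)/3)*(-401) = -3208*sqrt(15)/3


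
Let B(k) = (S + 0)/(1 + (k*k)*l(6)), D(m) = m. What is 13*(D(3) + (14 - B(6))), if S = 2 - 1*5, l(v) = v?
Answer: 47996/217 ≈ 221.18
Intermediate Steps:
S = -3 (S = 2 - 5 = -3)
B(k) = -3/(1 + 6*k**2) (B(k) = (-3 + 0)/(1 + (k*k)*6) = -3/(1 + k**2*6) = -3/(1 + 6*k**2))
13*(D(3) + (14 - B(6))) = 13*(3 + (14 - (-3)/(1 + 6*6**2))) = 13*(3 + (14 - (-3)/(1 + 6*36))) = 13*(3 + (14 - (-3)/(1 + 216))) = 13*(3 + (14 - (-3)/217)) = 13*(3 + (14 - 1*(-3/217))) = 13*(3 + (14 + 3/217)) = 13*(3 + 3041/217) = 13*(3692/217) = 47996/217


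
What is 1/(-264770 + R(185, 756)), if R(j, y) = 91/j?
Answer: -185/48982359 ≈ -3.7769e-6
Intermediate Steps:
1/(-264770 + R(185, 756)) = 1/(-264770 + 91/185) = 1/(-48982359/185) = -185/48982359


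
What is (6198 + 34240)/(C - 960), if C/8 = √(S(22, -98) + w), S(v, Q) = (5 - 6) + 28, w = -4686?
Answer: -202190/6353 - 20219*I*√4659/76236 ≈ -31.826 - 18.103*I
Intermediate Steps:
S(v, Q) = 27 (S(v, Q) = -1 + 28 = 27)
C = 8*I*√4659 (C = 8*√(27 - 4686) = 8*√(-4659) = 8*(I*√4659) = 8*I*√4659 ≈ 546.05*I)
(6198 + 34240)/(C - 960) = (6198 + 34240)/(8*I*√4659 - 960) = 40438/(-960 + 8*I*√4659)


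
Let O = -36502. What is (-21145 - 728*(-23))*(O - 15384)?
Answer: 228350286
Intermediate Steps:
(-21145 - 728*(-23))*(O - 15384) = (-21145 - 728*(-23))*(-36502 - 15384) = (-21145 + 16744)*(-51886) = -4401*(-51886) = 228350286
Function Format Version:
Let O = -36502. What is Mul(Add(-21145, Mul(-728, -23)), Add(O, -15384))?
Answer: 228350286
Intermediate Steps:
Mul(Add(-21145, Mul(-728, -23)), Add(O, -15384)) = Mul(Add(-21145, Mul(-728, -23)), Add(-36502, -15384)) = Mul(Add(-21145, 16744), -51886) = Mul(-4401, -51886) = 228350286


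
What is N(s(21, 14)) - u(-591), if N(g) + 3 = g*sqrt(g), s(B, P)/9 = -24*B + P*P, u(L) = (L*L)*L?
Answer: 206425068 - 16632*I*sqrt(77) ≈ 2.0643e+8 - 1.4595e+5*I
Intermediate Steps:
u(L) = L**3 (u(L) = L**2*L = L**3)
s(B, P) = -216*B + 9*P**2 (s(B, P) = 9*(-24*B + P*P) = 9*(-24*B + P**2) = 9*(P**2 - 24*B) = -216*B + 9*P**2)
N(g) = -3 + g**(3/2) (N(g) = -3 + g*sqrt(g) = -3 + g**(3/2))
N(s(21, 14)) - u(-591) = (-3 + (-216*21 + 9*14**2)**(3/2)) - 1*(-591)**3 = (-3 + (-4536 + 9*196)**(3/2)) - 1*(-206425071) = (-3 + (-4536 + 1764)**(3/2)) + 206425071 = (-3 + (-2772)**(3/2)) + 206425071 = (-3 - 16632*I*sqrt(77)) + 206425071 = 206425068 - 16632*I*sqrt(77)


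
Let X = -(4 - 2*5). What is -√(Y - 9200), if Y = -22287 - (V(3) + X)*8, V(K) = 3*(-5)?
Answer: -I*√31415 ≈ -177.24*I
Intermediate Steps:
V(K) = -15
X = 6 (X = -(4 - 10) = -1*(-6) = 6)
Y = -22215 (Y = -22287 - (-15 + 6)*8 = -22287 - (-9)*8 = -22287 - 1*(-72) = -22287 + 72 = -22215)
-√(Y - 9200) = -√(-22215 - 9200) = -√(-31415) = -I*√31415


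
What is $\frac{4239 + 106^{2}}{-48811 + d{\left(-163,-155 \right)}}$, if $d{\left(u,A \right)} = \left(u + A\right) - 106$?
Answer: $- \frac{3095}{9847} \approx -0.31431$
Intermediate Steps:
$d{\left(u,A \right)} = -106 + A + u$ ($d{\left(u,A \right)} = \left(A + u\right) - 106 = -106 + A + u$)
$\frac{4239 + 106^{2}}{-48811 + d{\left(-163,-155 \right)}} = \frac{4239 + 106^{2}}{-48811 - 424} = \frac{4239 + 11236}{-48811 - 424} = \frac{15475}{-49235} = 15475 \left(- \frac{1}{49235}\right) = - \frac{3095}{9847}$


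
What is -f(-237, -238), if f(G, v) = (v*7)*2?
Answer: 3332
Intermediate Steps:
f(G, v) = 14*v (f(G, v) = (7*v)*2 = 14*v)
-f(-237, -238) = -14*(-238) = -1*(-3332) = 3332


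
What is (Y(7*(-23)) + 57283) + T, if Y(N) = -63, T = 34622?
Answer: 91842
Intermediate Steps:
(Y(7*(-23)) + 57283) + T = (-63 + 57283) + 34622 = 57220 + 34622 = 91842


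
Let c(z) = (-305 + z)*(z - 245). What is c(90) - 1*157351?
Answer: -124026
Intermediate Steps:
c(z) = (-305 + z)*(-245 + z)
c(90) - 1*157351 = (74725 + 90² - 550*90) - 1*157351 = (74725 + 8100 - 49500) - 157351 = 33325 - 157351 = -124026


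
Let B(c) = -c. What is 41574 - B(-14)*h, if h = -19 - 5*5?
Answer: 42190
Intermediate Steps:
h = -44 (h = -19 - 25 = -44)
41574 - B(-14)*h = 41574 - (-1*(-14))*(-44) = 41574 - 14*(-44) = 41574 - 1*(-616) = 41574 + 616 = 42190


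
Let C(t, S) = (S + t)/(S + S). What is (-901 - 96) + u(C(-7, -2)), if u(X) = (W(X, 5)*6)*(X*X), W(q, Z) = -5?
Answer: -9191/8 ≈ -1148.9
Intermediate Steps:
C(t, S) = (S + t)/(2*S) (C(t, S) = (S + t)/((2*S)) = (S + t)*(1/(2*S)) = (S + t)/(2*S))
u(X) = -30*X² (u(X) = (-5*6)*(X*X) = -30*X²)
(-901 - 96) + u(C(-7, -2)) = (-901 - 96) - 30*(-2 - 7)²/16 = -997 - 30*((½)*(-½)*(-9))² = -997 - 30*(9/4)² = -997 - 30*81/16 = -997 - 1215/8 = -9191/8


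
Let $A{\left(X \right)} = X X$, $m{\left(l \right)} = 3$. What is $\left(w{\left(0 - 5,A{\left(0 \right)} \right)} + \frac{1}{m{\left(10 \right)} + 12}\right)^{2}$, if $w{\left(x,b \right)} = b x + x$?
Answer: $\frac{5476}{225} \approx 24.338$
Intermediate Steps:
$A{\left(X \right)} = X^{2}$
$w{\left(x,b \right)} = x + b x$
$\left(w{\left(0 - 5,A{\left(0 \right)} \right)} + \frac{1}{m{\left(10 \right)} + 12}\right)^{2} = \left(\left(0 - 5\right) \left(1 + 0^{2}\right) + \frac{1}{3 + 12}\right)^{2} = \left(- 5 \left(1 + 0\right) + \frac{1}{15}\right)^{2} = \left(\left(-5\right) 1 + \frac{1}{15}\right)^{2} = \left(-5 + \frac{1}{15}\right)^{2} = \left(- \frac{74}{15}\right)^{2} = \frac{5476}{225}$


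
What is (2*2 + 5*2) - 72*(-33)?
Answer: 2390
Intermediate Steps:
(2*2 + 5*2) - 72*(-33) = (4 + 10) + 2376 = 14 + 2376 = 2390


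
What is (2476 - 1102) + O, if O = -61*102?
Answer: -4848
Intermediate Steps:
O = -6222
(2476 - 1102) + O = (2476 - 1102) - 6222 = 1374 - 6222 = -4848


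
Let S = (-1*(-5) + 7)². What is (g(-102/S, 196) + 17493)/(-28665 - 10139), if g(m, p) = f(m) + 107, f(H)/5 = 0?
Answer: -4400/9701 ≈ -0.45356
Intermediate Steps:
f(H) = 0 (f(H) = 5*0 = 0)
S = 144 (S = (5 + 7)² = 12² = 144)
g(m, p) = 107 (g(m, p) = 0 + 107 = 107)
(g(-102/S, 196) + 17493)/(-28665 - 10139) = (107 + 17493)/(-28665 - 10139) = 17600/(-38804) = 17600*(-1/38804) = -4400/9701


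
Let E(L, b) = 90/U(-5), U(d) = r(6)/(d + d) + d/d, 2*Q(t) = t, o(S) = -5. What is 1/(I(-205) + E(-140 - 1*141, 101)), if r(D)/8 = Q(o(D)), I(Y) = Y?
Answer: -1/175 ≈ -0.0057143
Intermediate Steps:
Q(t) = t/2
r(D) = -20 (r(D) = 8*((½)*(-5)) = 8*(-5/2) = -20)
U(d) = 1 - 10/d (U(d) = -20/(d + d) + d/d = -20*1/(2*d) + 1 = -10/d + 1 = 1 - 10/d)
E(L, b) = 30 (E(L, b) = 90/(((-10 - 5)/(-5))) = 90/((-⅕*(-15))) = 90/3 = 90*(⅓) = 30)
1/(I(-205) + E(-140 - 1*141, 101)) = 1/(-205 + 30) = 1/(-175) = -1/175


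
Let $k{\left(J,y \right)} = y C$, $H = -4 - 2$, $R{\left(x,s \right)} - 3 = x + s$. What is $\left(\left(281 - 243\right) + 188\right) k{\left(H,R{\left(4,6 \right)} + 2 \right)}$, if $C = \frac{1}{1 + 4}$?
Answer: $678$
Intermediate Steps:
$R{\left(x,s \right)} = 3 + s + x$ ($R{\left(x,s \right)} = 3 + \left(x + s\right) = 3 + \left(s + x\right) = 3 + s + x$)
$C = \frac{1}{5} \approx 0.2$
$H = -6$
$k{\left(J,y \right)} = \frac{y}{5}$ ($k{\left(J,y \right)} = y \frac{1}{5} = \frac{y}{5}$)
$\left(\left(281 - 243\right) + 188\right) k{\left(H,R{\left(4,6 \right)} + 2 \right)} = \left(\left(281 - 243\right) + 188\right) \frac{\left(3 + 6 + 4\right) + 2}{5} = \left(38 + 188\right) \frac{13 + 2}{5} = 226 \cdot \frac{1}{5} \cdot 15 = 226 \cdot 3 = 678$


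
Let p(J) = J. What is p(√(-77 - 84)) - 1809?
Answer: -1809 + I*√161 ≈ -1809.0 + 12.689*I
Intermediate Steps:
p(√(-77 - 84)) - 1809 = √(-77 - 84) - 1809 = √(-161) - 1809 = I*√161 - 1809 = -1809 + I*√161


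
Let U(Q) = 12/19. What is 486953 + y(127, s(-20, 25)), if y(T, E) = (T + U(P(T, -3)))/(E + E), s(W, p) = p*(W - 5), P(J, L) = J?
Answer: 462605253/950 ≈ 4.8695e+5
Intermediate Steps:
U(Q) = 12/19 (U(Q) = 12*(1/19) = 12/19)
s(W, p) = p*(-5 + W)
y(T, E) = (12/19 + T)/(2*E) (y(T, E) = (T + 12/19)/(E + E) = (12/19 + T)/((2*E)) = (12/19 + T)*(1/(2*E)) = (12/19 + T)/(2*E))
486953 + y(127, s(-20, 25)) = 486953 + (12 + 19*127)/(38*((25*(-5 - 20)))) = 486953 + (12 + 2413)/(38*((25*(-25)))) = 486953 + (1/38)*2425/(-625) = 486953 + (1/38)*(-1/625)*2425 = 486953 - 97/950 = 462605253/950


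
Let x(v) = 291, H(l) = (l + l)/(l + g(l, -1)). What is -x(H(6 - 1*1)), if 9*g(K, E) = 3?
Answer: -291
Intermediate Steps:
g(K, E) = 1/3 (g(K, E) = (1/9)*3 = 1/3)
H(l) = 2*l/(1/3 + l) (H(l) = (l + l)/(l + 1/3) = (2*l)/(1/3 + l) = 2*l/(1/3 + l))
-x(H(6 - 1*1)) = -1*291 = -291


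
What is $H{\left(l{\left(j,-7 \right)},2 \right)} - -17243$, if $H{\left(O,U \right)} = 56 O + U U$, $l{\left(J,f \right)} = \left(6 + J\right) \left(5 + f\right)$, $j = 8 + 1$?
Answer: $15567$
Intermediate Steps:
$j = 9$
$l{\left(J,f \right)} = \left(5 + f\right) \left(6 + J\right)$
$H{\left(O,U \right)} = U^{2} + 56 O$ ($H{\left(O,U \right)} = 56 O + U^{2} = U^{2} + 56 O$)
$H{\left(l{\left(j,-7 \right)},2 \right)} - -17243 = \left(2^{2} + 56 \left(30 + 5 \cdot 9 + 6 \left(-7\right) + 9 \left(-7\right)\right)\right) - -17243 = \left(4 + 56 \left(30 + 45 - 42 - 63\right)\right) + 17243 = \left(4 + 56 \left(-30\right)\right) + 17243 = \left(4 - 1680\right) + 17243 = -1676 + 17243 = 15567$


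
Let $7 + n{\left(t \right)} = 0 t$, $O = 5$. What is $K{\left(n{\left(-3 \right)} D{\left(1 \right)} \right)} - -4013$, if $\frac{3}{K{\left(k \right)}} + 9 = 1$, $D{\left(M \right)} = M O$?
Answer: $\frac{32101}{8} \approx 4012.6$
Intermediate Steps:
$n{\left(t \right)} = -7$ ($n{\left(t \right)} = -7 + 0 t = -7 + 0 = -7$)
$D{\left(M \right)} = 5 M$ ($D{\left(M \right)} = M 5 = 5 M$)
$K{\left(k \right)} = - \frac{3}{8}$ ($K{\left(k \right)} = \frac{3}{-9 + 1} = \frac{3}{-8} = 3 \left(- \frac{1}{8}\right) = - \frac{3}{8}$)
$K{\left(n{\left(-3 \right)} D{\left(1 \right)} \right)} - -4013 = - \frac{3}{8} - -4013 = - \frac{3}{8} + 4013 = \frac{32101}{8}$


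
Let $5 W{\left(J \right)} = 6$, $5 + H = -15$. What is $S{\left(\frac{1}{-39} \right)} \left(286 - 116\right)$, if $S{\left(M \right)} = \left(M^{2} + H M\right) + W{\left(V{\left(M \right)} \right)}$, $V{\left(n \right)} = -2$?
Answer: $\frac{443054}{1521} \approx 291.29$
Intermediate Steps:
$H = -20$ ($H = -5 - 15 = -20$)
$W{\left(J \right)} = \frac{6}{5}$ ($W{\left(J \right)} = \frac{1}{5} \cdot 6 = \frac{6}{5}$)
$S{\left(M \right)} = \frac{6}{5} + M^{2} - 20 M$ ($S{\left(M \right)} = \left(M^{2} - 20 M\right) + \frac{6}{5} = \frac{6}{5} + M^{2} - 20 M$)
$S{\left(\frac{1}{-39} \right)} \left(286 - 116\right) = \left(\frac{6}{5} + \left(\frac{1}{-39}\right)^{2} - \frac{20}{-39}\right) \left(286 - 116\right) = \left(\frac{6}{5} + \left(- \frac{1}{39}\right)^{2} - - \frac{20}{39}\right) 170 = \left(\frac{6}{5} + \frac{1}{1521} + \frac{20}{39}\right) 170 = \frac{13031}{7605} \cdot 170 = \frac{443054}{1521}$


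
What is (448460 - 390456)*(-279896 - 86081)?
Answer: -21228129908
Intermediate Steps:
(448460 - 390456)*(-279896 - 86081) = 58004*(-365977) = -21228129908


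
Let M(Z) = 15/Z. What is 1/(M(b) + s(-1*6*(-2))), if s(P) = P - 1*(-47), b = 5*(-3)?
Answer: 1/58 ≈ 0.017241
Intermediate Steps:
b = -15
s(P) = 47 + P (s(P) = P + 47 = 47 + P)
1/(M(b) + s(-1*6*(-2))) = 1/(15/(-15) + (47 - 1*6*(-2))) = 1/(15*(-1/15) + (47 - 6*(-2))) = 1/(-1 + (47 + 12)) = 1/(-1 + 59) = 1/58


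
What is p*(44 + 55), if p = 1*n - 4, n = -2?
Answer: -594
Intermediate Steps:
p = -6 (p = 1*(-2) - 4 = -2 - 4 = -6)
p*(44 + 55) = -6*(44 + 55) = -6*99 = -594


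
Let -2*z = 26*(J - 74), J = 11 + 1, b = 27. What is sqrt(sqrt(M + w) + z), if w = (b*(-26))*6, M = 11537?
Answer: sqrt(806 + 5*sqrt(293)) ≈ 29.859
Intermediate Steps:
J = 12
z = 806 (z = -13*(12 - 74) = -13*(-62) = -1/2*(-1612) = 806)
w = -4212 (w = (27*(-26))*6 = -702*6 = -4212)
sqrt(sqrt(M + w) + z) = sqrt(sqrt(11537 - 4212) + 806) = sqrt(sqrt(7325) + 806) = sqrt(5*sqrt(293) + 806) = sqrt(806 + 5*sqrt(293))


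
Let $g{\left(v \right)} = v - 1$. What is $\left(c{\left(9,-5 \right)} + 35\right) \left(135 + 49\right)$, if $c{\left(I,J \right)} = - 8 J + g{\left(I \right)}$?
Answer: $15272$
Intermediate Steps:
$g{\left(v \right)} = -1 + v$
$c{\left(I,J \right)} = -1 + I - 8 J$ ($c{\left(I,J \right)} = - 8 J + \left(-1 + I\right) = -1 + I - 8 J$)
$\left(c{\left(9,-5 \right)} + 35\right) \left(135 + 49\right) = \left(\left(-1 + 9 - -40\right) + 35\right) \left(135 + 49\right) = \left(\left(-1 + 9 + 40\right) + 35\right) 184 = \left(48 + 35\right) 184 = 83 \cdot 184 = 15272$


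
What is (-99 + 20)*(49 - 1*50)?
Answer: 79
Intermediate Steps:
(-99 + 20)*(49 - 1*50) = -79*(49 - 50) = -79*(-1) = 79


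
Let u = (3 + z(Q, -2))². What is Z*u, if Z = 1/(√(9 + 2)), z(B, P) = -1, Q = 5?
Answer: 4*√11/11 ≈ 1.2060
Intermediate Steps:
Z = √11/11 (Z = 1/(√11) = √11/11 ≈ 0.30151)
u = 4 (u = (3 - 1)² = 2² = 4)
Z*u = (√11/11)*4 = 4*√11/11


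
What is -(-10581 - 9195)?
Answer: 19776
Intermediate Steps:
-(-10581 - 9195) = -1*(-19776) = 19776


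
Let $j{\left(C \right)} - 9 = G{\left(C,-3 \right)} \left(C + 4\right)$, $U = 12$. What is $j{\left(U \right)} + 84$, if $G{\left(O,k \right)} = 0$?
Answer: $93$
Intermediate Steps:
$j{\left(C \right)} = 9$ ($j{\left(C \right)} = 9 + 0 \left(C + 4\right) = 9 + 0 \left(4 + C\right) = 9 + 0 = 9$)
$j{\left(U \right)} + 84 = 9 + 84 = 93$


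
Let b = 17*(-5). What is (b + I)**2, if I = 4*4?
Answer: 4761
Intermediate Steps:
b = -85
I = 16
(b + I)**2 = (-85 + 16)**2 = (-69)**2 = 4761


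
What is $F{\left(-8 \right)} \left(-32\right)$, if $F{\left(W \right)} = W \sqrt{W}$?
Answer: $512 i \sqrt{2} \approx 724.08 i$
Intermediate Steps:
$F{\left(W \right)} = W^{\frac{3}{2}}$
$F{\left(-8 \right)} \left(-32\right) = \left(-8\right)^{\frac{3}{2}} \left(-32\right) = - 16 i \sqrt{2} \left(-32\right) = 512 i \sqrt{2}$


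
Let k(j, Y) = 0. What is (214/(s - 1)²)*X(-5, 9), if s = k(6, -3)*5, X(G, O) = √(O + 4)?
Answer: 214*√13 ≈ 771.59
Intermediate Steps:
X(G, O) = √(4 + O)
s = 0 (s = 0*5 = 0)
(214/(s - 1)²)*X(-5, 9) = (214/(0 - 1)²)*√(4 + 9) = (214/(-1)²)*√13 = (214/1)*√13 = (1*214)*√13 = 214*√13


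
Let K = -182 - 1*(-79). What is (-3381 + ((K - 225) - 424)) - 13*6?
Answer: -4211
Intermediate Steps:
K = -103 (K = -182 + 79 = -103)
(-3381 + ((K - 225) - 424)) - 13*6 = (-3381 + ((-103 - 225) - 424)) - 13*6 = (-3381 + (-328 - 424)) - 78 = (-3381 - 752) - 78 = -4133 - 78 = -4211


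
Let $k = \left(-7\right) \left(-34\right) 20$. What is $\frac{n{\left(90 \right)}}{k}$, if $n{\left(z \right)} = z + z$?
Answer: $\frac{9}{238} \approx 0.037815$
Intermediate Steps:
$n{\left(z \right)} = 2 z$
$k = 4760$ ($k = 238 \cdot 20 = 4760$)
$\frac{n{\left(90 \right)}}{k} = \frac{2 \cdot 90}{4760} = 180 \cdot \frac{1}{4760} = \frac{9}{238}$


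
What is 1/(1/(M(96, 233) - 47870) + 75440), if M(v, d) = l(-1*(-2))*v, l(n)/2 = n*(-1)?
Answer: 48254/3640281759 ≈ 1.3256e-5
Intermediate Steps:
l(n) = -2*n (l(n) = 2*(n*(-1)) = 2*(-n) = -2*n)
M(v, d) = -4*v (M(v, d) = (-(-2)*(-2))*v = (-2*2)*v = -4*v)
1/(1/(M(96, 233) - 47870) + 75440) = 1/(1/(-4*96 - 47870) + 75440) = 1/(1/(-384 - 47870) + 75440) = 1/(1/(-48254) + 75440) = 1/(-1/48254 + 75440) = 1/(3640281759/48254) = 48254/3640281759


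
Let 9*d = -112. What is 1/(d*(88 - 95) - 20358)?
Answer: -9/182438 ≈ -4.9332e-5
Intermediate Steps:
d = -112/9 (d = (⅑)*(-112) = -112/9 ≈ -12.444)
1/(d*(88 - 95) - 20358) = 1/(-112*(88 - 95)/9 - 20358) = 1/(-112/9*(-7) - 20358) = 1/(784/9 - 20358) = 1/(-182438/9) = -9/182438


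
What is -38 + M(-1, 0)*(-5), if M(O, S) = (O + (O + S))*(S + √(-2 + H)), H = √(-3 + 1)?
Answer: -38 + 10*√(-2 + I*√2) ≈ -33.259 + 14.916*I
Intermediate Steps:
H = I*√2 (H = √(-2) = I*√2 ≈ 1.4142*I)
M(O, S) = (S + √(-2 + I*√2))*(S + 2*O) (M(O, S) = (O + (O + S))*(S + √(-2 + I*√2)) = (S + 2*O)*(S + √(-2 + I*√2)) = (S + √(-2 + I*√2))*(S + 2*O))
-38 + M(-1, 0)*(-5) = -38 + (0² + 0*√(-2 + I*√2) + 2*(-1)*0 + 2*(-1)*√(-2 + I*√2))*(-5) = -38 + (0 + 0 + 0 - 2*√(-2 + I*√2))*(-5) = -38 - 2*√(-2 + I*√2)*(-5) = -38 + 10*√(-2 + I*√2)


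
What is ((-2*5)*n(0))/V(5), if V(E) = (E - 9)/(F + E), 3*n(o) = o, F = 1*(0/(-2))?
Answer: 0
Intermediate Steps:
F = 0 (F = 1*(0*(-1/2)) = 1*0 = 0)
n(o) = o/3
V(E) = (-9 + E)/E (V(E) = (E - 9)/(0 + E) = (-9 + E)/E)
((-2*5)*n(0))/V(5) = ((-2*5)*((1/3)*0))/(((-9 + 5)/5)) = (-10*0)/(((1/5)*(-4))) = 0/(-4/5) = 0*(-5/4) = 0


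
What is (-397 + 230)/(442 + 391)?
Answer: -167/833 ≈ -0.20048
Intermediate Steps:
(-397 + 230)/(442 + 391) = -167/833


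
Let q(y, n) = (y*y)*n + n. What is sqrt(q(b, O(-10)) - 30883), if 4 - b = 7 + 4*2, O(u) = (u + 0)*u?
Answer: I*sqrt(18683) ≈ 136.69*I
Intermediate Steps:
O(u) = u**2 (O(u) = u*u = u**2)
b = -11 (b = 4 - (7 + 4*2) = 4 - (7 + 8) = 4 - 1*15 = 4 - 15 = -11)
q(y, n) = n + n*y**2 (q(y, n) = y**2*n + n = n*y**2 + n = n + n*y**2)
sqrt(q(b, O(-10)) - 30883) = sqrt((-10)**2*(1 + (-11)**2) - 30883) = sqrt(100*(1 + 121) - 30883) = sqrt(100*122 - 30883) = sqrt(12200 - 30883) = sqrt(-18683) = I*sqrt(18683)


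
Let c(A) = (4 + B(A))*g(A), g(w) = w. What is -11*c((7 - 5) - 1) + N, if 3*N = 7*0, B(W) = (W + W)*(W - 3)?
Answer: 0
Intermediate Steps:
B(W) = 2*W*(-3 + W) (B(W) = (2*W)*(-3 + W) = 2*W*(-3 + W))
N = 0 (N = (7*0)/3 = (⅓)*0 = 0)
c(A) = A*(4 + 2*A*(-3 + A)) (c(A) = (4 + 2*A*(-3 + A))*A = A*(4 + 2*A*(-3 + A)))
-11*c((7 - 5) - 1) + N = -22*((7 - 5) - 1)*(2 + ((7 - 5) - 1)*(-3 + ((7 - 5) - 1))) + 0 = -22*(2 - 1)*(2 + (2 - 1)*(-3 + (2 - 1))) + 0 = -22*(2 + 1*(-3 + 1)) + 0 = -22*(2 + 1*(-2)) + 0 = -22*(2 - 2) + 0 = -22*0 + 0 = -11*0 + 0 = 0 + 0 = 0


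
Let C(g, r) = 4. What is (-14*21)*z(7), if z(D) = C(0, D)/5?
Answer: -1176/5 ≈ -235.20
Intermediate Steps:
z(D) = ⅘ (z(D) = 4/5 = 4*(⅕) = ⅘)
(-14*21)*z(7) = -14*21*(⅘) = -294*⅘ = -1176/5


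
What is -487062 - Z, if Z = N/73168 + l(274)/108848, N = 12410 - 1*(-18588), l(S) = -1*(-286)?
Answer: -30305140084165/62220238 ≈ -4.8706e+5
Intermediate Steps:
l(S) = 286
N = 30998 (N = 12410 + 18588 = 30998)
Z = 26523409/62220238 (Z = 30998/73168 + 286/108848 = 30998*(1/73168) + 286*(1/108848) = 15499/36584 + 143/54424 = 26523409/62220238 ≈ 0.42628)
-487062 - Z = -487062 - 1*26523409/62220238 = -487062 - 26523409/62220238 = -30305140084165/62220238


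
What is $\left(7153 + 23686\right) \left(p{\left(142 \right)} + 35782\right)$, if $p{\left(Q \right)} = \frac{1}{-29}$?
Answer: $\frac{32000921003}{29} \approx 1.1035 \cdot 10^{9}$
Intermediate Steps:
$p{\left(Q \right)} = - \frac{1}{29}$
$\left(7153 + 23686\right) \left(p{\left(142 \right)} + 35782\right) = \left(7153 + 23686\right) \left(- \frac{1}{29} + 35782\right) = 30839 \cdot \frac{1037677}{29} = \frac{32000921003}{29}$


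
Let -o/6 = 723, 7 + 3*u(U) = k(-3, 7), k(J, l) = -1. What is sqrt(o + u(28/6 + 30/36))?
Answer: I*sqrt(39066)/3 ≈ 65.884*I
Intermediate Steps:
u(U) = -8/3 (u(U) = -7/3 + (1/3)*(-1) = -7/3 - 1/3 = -8/3)
o = -4338 (o = -6*723 = -4338)
sqrt(o + u(28/6 + 30/36)) = sqrt(-4338 - 8/3) = sqrt(-13022/3) = I*sqrt(39066)/3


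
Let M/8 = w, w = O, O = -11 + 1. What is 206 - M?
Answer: 286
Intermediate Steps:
O = -10
w = -10
M = -80 (M = 8*(-10) = -80)
206 - M = 206 - 1*(-80) = 206 + 80 = 286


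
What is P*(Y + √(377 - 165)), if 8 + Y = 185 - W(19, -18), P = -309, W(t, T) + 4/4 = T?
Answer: -60564 - 618*√53 ≈ -65063.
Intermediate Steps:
W(t, T) = -1 + T
Y = 196 (Y = -8 + (185 - (-1 - 18)) = -8 + (185 - 1*(-19)) = -8 + (185 + 19) = -8 + 204 = 196)
P*(Y + √(377 - 165)) = -309*(196 + √(377 - 165)) = -309*(196 + √212) = -309*(196 + 2*√53) = -60564 - 618*√53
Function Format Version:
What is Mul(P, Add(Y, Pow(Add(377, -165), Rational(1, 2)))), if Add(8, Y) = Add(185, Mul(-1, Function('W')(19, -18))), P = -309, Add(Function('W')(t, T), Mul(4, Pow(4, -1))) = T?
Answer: Add(-60564, Mul(-618, Pow(53, Rational(1, 2)))) ≈ -65063.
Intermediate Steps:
Function('W')(t, T) = Add(-1, T)
Y = 196 (Y = Add(-8, Add(185, Mul(-1, Add(-1, -18)))) = Add(-8, Add(185, Mul(-1, -19))) = Add(-8, Add(185, 19)) = Add(-8, 204) = 196)
Mul(P, Add(Y, Pow(Add(377, -165), Rational(1, 2)))) = Mul(-309, Add(196, Pow(Add(377, -165), Rational(1, 2)))) = Mul(-309, Add(196, Pow(212, Rational(1, 2)))) = Mul(-309, Add(196, Mul(2, Pow(53, Rational(1, 2))))) = Add(-60564, Mul(-618, Pow(53, Rational(1, 2))))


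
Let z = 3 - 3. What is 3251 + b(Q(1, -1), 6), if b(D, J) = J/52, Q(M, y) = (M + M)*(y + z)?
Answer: 84529/26 ≈ 3251.1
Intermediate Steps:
z = 0
Q(M, y) = 2*M*y (Q(M, y) = (M + M)*(y + 0) = (2*M)*y = 2*M*y)
b(D, J) = J/52 (b(D, J) = J*(1/52) = J/52)
3251 + b(Q(1, -1), 6) = 3251 + (1/52)*6 = 3251 + 3/26 = 84529/26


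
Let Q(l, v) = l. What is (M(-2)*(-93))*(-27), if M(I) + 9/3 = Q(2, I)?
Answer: -2511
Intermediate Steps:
M(I) = -1 (M(I) = -3 + 2 = -1)
(M(-2)*(-93))*(-27) = -1*(-93)*(-27) = 93*(-27) = -2511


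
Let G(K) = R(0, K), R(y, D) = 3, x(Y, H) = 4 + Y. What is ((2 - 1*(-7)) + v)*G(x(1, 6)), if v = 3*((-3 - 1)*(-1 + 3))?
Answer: -45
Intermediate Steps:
v = -24 (v = 3*(-4*2) = 3*(-8) = -24)
G(K) = 3
((2 - 1*(-7)) + v)*G(x(1, 6)) = ((2 - 1*(-7)) - 24)*3 = ((2 + 7) - 24)*3 = (9 - 24)*3 = -15*3 = -45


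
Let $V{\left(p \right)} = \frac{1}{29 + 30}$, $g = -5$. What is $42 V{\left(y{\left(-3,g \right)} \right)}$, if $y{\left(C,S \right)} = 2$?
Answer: $\frac{42}{59} \approx 0.71186$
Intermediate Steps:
$V{\left(p \right)} = \frac{1}{59}$
$42 V{\left(y{\left(-3,g \right)} \right)} = 42 \cdot \frac{1}{59} = \frac{42}{59}$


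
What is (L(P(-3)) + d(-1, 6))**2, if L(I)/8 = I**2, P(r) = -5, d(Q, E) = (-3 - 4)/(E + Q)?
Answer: 986049/25 ≈ 39442.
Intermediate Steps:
d(Q, E) = -7/(E + Q)
L(I) = 8*I**2
(L(P(-3)) + d(-1, 6))**2 = (8*(-5)**2 - 7/(6 - 1))**2 = (8*25 - 7/5)**2 = (200 - 7*1/5)**2 = (200 - 7/5)**2 = (993/5)**2 = 986049/25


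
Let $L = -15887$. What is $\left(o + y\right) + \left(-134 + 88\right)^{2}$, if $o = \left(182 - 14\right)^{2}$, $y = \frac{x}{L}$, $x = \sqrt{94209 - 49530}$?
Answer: $30340 - \frac{\sqrt{44679}}{15887} \approx 30340.0$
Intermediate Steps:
$x = \sqrt{44679} \approx 211.37$
$y = - \frac{\sqrt{44679}}{15887}$ ($y = \frac{\sqrt{44679}}{-15887} = \sqrt{44679} \left(- \frac{1}{15887}\right) = - \frac{\sqrt{44679}}{15887} \approx -0.013305$)
$o = 28224$ ($o = 168^{2} = 28224$)
$\left(o + y\right) + \left(-134 + 88\right)^{2} = \left(28224 - \frac{\sqrt{44679}}{15887}\right) + \left(-134 + 88\right)^{2} = \left(28224 - \frac{\sqrt{44679}}{15887}\right) + \left(-46\right)^{2} = \left(28224 - \frac{\sqrt{44679}}{15887}\right) + 2116 = 30340 - \frac{\sqrt{44679}}{15887}$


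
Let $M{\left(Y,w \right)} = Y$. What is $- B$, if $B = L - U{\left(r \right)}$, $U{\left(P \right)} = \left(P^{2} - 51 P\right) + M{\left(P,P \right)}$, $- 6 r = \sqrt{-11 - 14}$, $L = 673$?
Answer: $- \frac{24253}{36} + \frac{125 i}{3} \approx -673.69 + 41.667 i$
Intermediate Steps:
$r = - \frac{5 i}{6}$ ($r = - \frac{\sqrt{-11 - 14}}{6} = - \frac{\sqrt{-25}}{6} = - \frac{5 i}{6} \approx - 0.83333 i$)
$U{\left(P \right)} = P^{2} - 50 P$ ($U{\left(P \right)} = \left(P^{2} - 51 P\right) + P = P^{2} - 50 P$)
$B = 673 + \frac{5 i \left(-50 - \frac{5 i}{6}\right)}{6}$ ($B = 673 - - \frac{5 i}{6} \left(-50 - \frac{5 i}{6}\right) = 673 - - \frac{5 i \left(-50 - \frac{5 i}{6}\right)}{6} = 673 + \frac{5 i \left(-50 - \frac{5 i}{6}\right)}{6} \approx 673.69 - 41.667 i$)
$- B = - (\frac{24253}{36} - \frac{125 i}{3}) = - \frac{24253}{36} + \frac{125 i}{3}$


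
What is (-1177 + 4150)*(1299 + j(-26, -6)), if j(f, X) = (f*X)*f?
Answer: -8196561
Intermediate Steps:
j(f, X) = X*f² (j(f, X) = (X*f)*f = X*f²)
(-1177 + 4150)*(1299 + j(-26, -6)) = (-1177 + 4150)*(1299 - 6*(-26)²) = 2973*(1299 - 6*676) = 2973*(1299 - 4056) = 2973*(-2757) = -8196561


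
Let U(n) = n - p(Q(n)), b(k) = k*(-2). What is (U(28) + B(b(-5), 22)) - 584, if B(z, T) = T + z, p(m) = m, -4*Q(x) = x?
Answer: -517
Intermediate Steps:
Q(x) = -x/4
b(k) = -2*k
U(n) = 5*n/4 (U(n) = n - (-1)*n/4 = n + n/4 = 5*n/4)
(U(28) + B(b(-5), 22)) - 584 = ((5/4)*28 + (22 - 2*(-5))) - 584 = (35 + (22 + 10)) - 584 = (35 + 32) - 584 = 67 - 584 = -517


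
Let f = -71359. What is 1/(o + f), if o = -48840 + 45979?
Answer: -1/74220 ≈ -1.3473e-5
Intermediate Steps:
o = -2861
1/(o + f) = 1/(-2861 - 71359) = 1/(-74220) = -1/74220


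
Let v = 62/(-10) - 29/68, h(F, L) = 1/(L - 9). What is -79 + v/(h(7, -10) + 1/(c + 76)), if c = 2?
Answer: 877103/10030 ≈ 87.448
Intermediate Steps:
h(F, L) = 1/(-9 + L)
v = -2253/340 (v = 62*(-1/10) - 29*1/68 = -31/5 - 29/68 = -2253/340 ≈ -6.6265)
-79 + v/(h(7, -10) + 1/(c + 76)) = -79 - 2253/340/(1/(-9 - 10) + 1/(2 + 76)) = -79 - 2253/340/(1/(-19) + 1/78) = -79 - 2253/340/(-1/19 + 1/78) = -79 - 2253/340/(-59/1482) = -79 - 1482/59*(-2253/340) = -79 + 1669473/10030 = 877103/10030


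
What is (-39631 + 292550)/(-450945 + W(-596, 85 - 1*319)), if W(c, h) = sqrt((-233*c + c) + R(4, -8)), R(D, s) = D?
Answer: -12672506495/22594583861 - 505838*sqrt(3841)/67783751583 ≈ -0.56133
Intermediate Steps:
W(c, h) = sqrt(4 - 232*c) (W(c, h) = sqrt((-233*c + c) + 4) = sqrt(-232*c + 4) = sqrt(4 - 232*c))
(-39631 + 292550)/(-450945 + W(-596, 85 - 1*319)) = (-39631 + 292550)/(-450945 + 2*sqrt(1 - 58*(-596))) = 252919/(-450945 + 2*sqrt(1 + 34568)) = 252919/(-450945 + 2*sqrt(34569)) = 252919/(-450945 + 2*(3*sqrt(3841))) = 252919/(-450945 + 6*sqrt(3841))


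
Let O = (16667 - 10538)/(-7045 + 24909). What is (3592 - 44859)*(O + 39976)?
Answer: -1016217510239/616 ≈ -1.6497e+9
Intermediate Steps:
O = 6129/17864 ≈ 0.34309
(3592 - 44859)*(O + 39976) = (3592 - 44859)*(6129/17864 + 39976) = -41267*714137393/17864 = -1016217510239/616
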